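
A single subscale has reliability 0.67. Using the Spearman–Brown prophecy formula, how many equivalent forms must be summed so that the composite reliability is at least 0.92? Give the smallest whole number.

k ≥ ρ*(1−ρ₁)/(ρ₁(1−ρ*)) = 0.92·0.33 / (0.67·0.08) = 5.664.
Smallest integer k = 6.

6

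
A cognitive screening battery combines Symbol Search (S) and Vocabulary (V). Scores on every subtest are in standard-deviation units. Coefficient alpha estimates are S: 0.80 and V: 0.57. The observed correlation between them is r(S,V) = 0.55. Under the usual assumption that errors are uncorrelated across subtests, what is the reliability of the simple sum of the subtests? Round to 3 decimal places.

0.797

Var(S+V) = 2 + 2·[0.55] = 2 + 1.1 = 3.1.
Because errors are independent across components, Cov(Tᵢ,Tⱼ) = Cov(Xᵢ,Xⱼ); the off-diagonal part of the true-score variance is the same as above.
True-score variance = [0.80 + 0.57] + 1.1 = 1.37 + 1.1 = 2.47.
Reliability = 2.47 / 3.1 = 0.797.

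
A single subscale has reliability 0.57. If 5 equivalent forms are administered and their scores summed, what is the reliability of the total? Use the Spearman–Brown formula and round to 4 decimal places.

0.8689

ρ_k = kρ / (1 + (k−1)ρ) = 5·0.57 / (1 + 4·0.57) = 2.850 / 3.280 = 0.8689.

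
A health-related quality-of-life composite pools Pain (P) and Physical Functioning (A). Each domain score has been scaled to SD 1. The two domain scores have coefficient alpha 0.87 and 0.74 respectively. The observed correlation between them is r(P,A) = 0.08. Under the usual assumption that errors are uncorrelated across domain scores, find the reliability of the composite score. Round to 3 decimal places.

Var(P+A) = 2 + 2·[0.08] = 2 + 0.16 = 2.16.
Because errors are independent across components, Cov(Tᵢ,Tⱼ) = Cov(Xᵢ,Xⱼ); the off-diagonal part of the true-score variance is the same as above.
True-score variance = [0.87 + 0.74] + 0.16 = 1.61 + 0.16 = 1.77.
Reliability = 1.77 / 2.16 = 0.819.

0.819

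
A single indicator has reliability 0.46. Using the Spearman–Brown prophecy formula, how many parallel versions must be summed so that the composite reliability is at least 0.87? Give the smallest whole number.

8

k ≥ ρ*(1−ρ₁)/(ρ₁(1−ρ*)) = 0.87·0.54 / (0.46·0.13) = 7.856.
Smallest integer k = 8.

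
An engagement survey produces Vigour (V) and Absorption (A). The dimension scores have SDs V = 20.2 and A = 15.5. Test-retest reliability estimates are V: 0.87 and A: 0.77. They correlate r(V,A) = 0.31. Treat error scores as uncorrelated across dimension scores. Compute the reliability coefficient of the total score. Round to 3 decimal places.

0.871

Var(V+A) = 20.2² + 15.5² + 2·[20.2·15.5·0.31] = 648.29 + 194.122 = 842.412.
With uncorrelated errors the cross-covariances are all true-score covariance, so they carry over unchanged; only the diagonal terms shrink to ρᵢσᵢ².
True-score variance = [20.2²·0.87 + 15.5²·0.77] + 194.122 = 539.987 + 194.122 = 734.109.
Reliability = 734.109 / 842.412 = 0.871.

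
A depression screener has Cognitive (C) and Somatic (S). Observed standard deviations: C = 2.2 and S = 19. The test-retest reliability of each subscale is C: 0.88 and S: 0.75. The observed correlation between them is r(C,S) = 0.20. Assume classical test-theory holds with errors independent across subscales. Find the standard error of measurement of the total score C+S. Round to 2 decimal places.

9.53

Var(total) = 365.84 + 16.72 = 382.56.
True-score variance = 275.009 + 16.72 = 291.729, so reliability = 0.7626.
Error variance = 382.56 − 291.729 = 90.8308; SEM = √90.8308 = 9.53.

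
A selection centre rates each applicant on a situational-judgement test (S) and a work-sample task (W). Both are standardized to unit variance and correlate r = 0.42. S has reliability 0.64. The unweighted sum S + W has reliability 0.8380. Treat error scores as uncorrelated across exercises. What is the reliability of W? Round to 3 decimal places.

0.900

Var(S+W) = 2 + 2·0.42 = 2.840.
True-score variance = ρ_S + ρ_W + 2·0.42, so 0.8380 = (0.64 + ρ_W + 0.84) / 2.840.
ρ_W = 0.8380·2.840 − 0.64 − 0.84 = 0.900.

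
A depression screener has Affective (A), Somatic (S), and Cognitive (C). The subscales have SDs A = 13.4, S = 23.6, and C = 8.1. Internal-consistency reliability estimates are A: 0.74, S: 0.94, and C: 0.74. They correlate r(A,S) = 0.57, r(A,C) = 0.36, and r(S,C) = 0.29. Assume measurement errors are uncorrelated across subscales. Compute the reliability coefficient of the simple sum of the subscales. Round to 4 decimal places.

0.9281

Var(A+S+C) = 13.4² + 23.6² + 8.1² + 2·[13.4·23.6·0.57 + 13.4·8.1·0.36 + 23.6·8.1·0.29] = 802.13 + 549.535 = 1351.67.
Because errors are independent across components, Cov(Tᵢ,Tⱼ) = Cov(Xᵢ,Xⱼ); the off-diagonal part of the true-score variance is the same as above.
True-score variance = [13.4²·0.74 + 23.6²·0.94 + 8.1²·0.74] + 549.535 = 704.968 + 549.535 = 1254.5.
Reliability = 1254.5 / 1351.67 = 0.9281.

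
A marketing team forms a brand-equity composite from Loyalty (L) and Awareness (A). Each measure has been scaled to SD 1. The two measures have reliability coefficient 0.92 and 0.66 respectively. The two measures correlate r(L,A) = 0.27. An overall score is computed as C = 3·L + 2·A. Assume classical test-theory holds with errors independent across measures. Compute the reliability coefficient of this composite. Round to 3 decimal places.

Var(C) = 3² + 2² + 2·[6·0.27] = 13 + 3.24 = 16.24.
With uncorrelated errors the cross-covariances are all true-score covariance, so they carry over unchanged; only the diagonal terms shrink to ρᵢσᵢ².
True-score variance = [3²·0.92 + 2²·0.66] + 3.24 = 10.92 + 3.24 = 14.16.
Reliability = 14.16 / 16.24 = 0.872.

0.872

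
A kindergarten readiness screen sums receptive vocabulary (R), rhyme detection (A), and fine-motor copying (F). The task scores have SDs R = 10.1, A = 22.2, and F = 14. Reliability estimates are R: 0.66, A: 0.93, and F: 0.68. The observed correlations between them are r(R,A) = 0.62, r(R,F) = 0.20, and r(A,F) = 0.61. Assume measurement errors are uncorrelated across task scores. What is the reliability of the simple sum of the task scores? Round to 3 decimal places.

Var(R+A+F) = 10.1² + 22.2² + 14² + 2·[10.1·22.2·0.62 + 10.1·14·0.20 + 22.2·14·0.61] = 790.85 + 713.769 = 1504.62.
Because errors are independent across components, Cov(Tᵢ,Tⱼ) = Cov(Xᵢ,Xⱼ); the off-diagonal part of the true-score variance is the same as above.
True-score variance = [10.1²·0.66 + 22.2²·0.93 + 14²·0.68] + 713.769 = 658.948 + 713.769 = 1372.72.
Reliability = 1372.72 / 1504.62 = 0.912.

0.912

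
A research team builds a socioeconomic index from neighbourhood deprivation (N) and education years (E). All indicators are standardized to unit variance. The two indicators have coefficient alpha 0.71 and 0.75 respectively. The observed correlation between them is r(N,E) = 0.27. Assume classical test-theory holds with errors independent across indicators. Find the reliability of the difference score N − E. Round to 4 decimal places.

0.6301

Var(N−E) = 1 + 1 − 2·0.27 = 2 − 0.54 = 1.46.
Because errors are independent across components, Cov(Tᵢ,Tⱼ) = Cov(Xᵢ,Xⱼ); the off-diagonal part of the true-score variance is the same as above.
True-score variance = [0.71 + 0.75] − 0.54 = 1.46 − 0.54 = 0.92.
Reliability = 0.92 / 1.46 = 0.6301.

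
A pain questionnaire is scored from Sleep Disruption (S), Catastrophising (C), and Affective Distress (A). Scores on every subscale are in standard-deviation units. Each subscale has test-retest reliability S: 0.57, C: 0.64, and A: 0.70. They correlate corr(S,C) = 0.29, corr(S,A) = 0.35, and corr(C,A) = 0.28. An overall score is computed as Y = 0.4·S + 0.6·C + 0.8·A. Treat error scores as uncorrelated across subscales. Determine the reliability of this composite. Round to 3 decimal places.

Var(Y) = 0.4² + 0.6² + 0.8² + 2·[0.24·0.29 + 0.32·0.35 + 0.48·0.28] = 1.16 + 0.632 = 1.792.
Because errors are independent across components, Cov(Tᵢ,Tⱼ) = Cov(Xᵢ,Xⱼ); the off-diagonal part of the true-score variance is the same as above.
True-score variance = [0.4²·0.57 + 0.6²·0.64 + 0.8²·0.70] + 0.632 = 0.7696 + 0.632 = 1.4016.
Reliability = 1.4016 / 1.792 = 0.782.

0.782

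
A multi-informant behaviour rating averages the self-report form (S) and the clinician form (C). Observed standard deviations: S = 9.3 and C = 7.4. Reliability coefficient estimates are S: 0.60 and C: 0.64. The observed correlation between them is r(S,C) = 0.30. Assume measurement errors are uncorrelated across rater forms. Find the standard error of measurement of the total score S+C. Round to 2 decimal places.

7.37

Var(total) = 141.25 + 41.292 = 182.542.
True-score variance = 86.9404 + 41.292 = 128.232, so reliability = 0.7025.
Error variance = 182.542 − 128.232 = 54.3096; SEM = √54.3096 = 7.37.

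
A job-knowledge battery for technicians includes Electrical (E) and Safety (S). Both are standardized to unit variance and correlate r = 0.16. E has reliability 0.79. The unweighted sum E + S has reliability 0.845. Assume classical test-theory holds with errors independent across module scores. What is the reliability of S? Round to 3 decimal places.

Var(E+S) = 2 + 2·0.16 = 2.320.
True-score variance = ρ_E + ρ_S + 2·0.16, so 0.845 = (0.79 + ρ_S + 0.32) / 2.320.
ρ_S = 0.845·2.320 − 0.79 − 0.32 = 0.850.

0.850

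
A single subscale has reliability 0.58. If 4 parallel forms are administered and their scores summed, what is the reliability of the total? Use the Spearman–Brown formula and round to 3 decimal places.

0.847

ρ_k = kρ / (1 + (k−1)ρ) = 4·0.58 / (1 + 3·0.58) = 2.320 / 2.740 = 0.847.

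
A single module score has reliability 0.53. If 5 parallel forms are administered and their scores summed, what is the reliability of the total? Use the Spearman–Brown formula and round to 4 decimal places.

0.8494

ρ_k = kρ / (1 + (k−1)ρ) = 5·0.53 / (1 + 4·0.53) = 2.650 / 3.120 = 0.8494.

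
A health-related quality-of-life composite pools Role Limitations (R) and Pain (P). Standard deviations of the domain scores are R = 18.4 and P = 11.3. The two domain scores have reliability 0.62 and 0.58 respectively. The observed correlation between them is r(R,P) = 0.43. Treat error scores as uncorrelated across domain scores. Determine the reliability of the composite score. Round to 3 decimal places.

Var(R+P) = 18.4² + 11.3² + 2·[18.4·11.3·0.43] = 466.25 + 178.811 = 645.061.
Under uncorrelated errors the observed covariances equal the true-score covariances, so only the own-variance terms attenuate.
True-score variance = [18.4²·0.62 + 11.3²·0.58] + 178.811 = 283.967 + 178.811 = 462.779.
Reliability = 462.779 / 645.061 = 0.717.

0.717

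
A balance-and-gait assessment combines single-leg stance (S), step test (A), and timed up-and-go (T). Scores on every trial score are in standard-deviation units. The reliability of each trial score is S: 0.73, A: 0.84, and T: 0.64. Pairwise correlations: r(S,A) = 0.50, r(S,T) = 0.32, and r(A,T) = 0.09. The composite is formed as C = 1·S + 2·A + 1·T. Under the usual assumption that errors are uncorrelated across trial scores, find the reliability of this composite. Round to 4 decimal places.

0.8589

Var(C) = 1 + 2² + 1 + 2·[2·0.50 + 0.32 + 2·0.09] = 6 + 3 = 9.
Because errors are independent across components, Cov(Tᵢ,Tⱼ) = Cov(Xᵢ,Xⱼ); the off-diagonal part of the true-score variance is the same as above.
True-score variance = [0.73 + 2²·0.84 + 0.64] + 3 = 4.73 + 3 = 7.73.
Reliability = 7.73 / 9 = 0.8589.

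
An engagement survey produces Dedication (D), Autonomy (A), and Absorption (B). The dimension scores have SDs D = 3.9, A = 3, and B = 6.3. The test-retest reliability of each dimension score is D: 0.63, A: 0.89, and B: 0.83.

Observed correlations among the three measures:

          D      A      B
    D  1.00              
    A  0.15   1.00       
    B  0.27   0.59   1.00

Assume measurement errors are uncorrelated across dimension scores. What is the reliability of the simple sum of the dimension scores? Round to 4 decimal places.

Var(D+A+B) = 3.9² + 3² + 6.3² + 2·[3.9·3·0.15 + 3.9·6.3·0.27 + 3·6.3·0.59] = 63.9 + 39.0798 = 102.98.
Under uncorrelated errors the observed covariances equal the true-score covariances, so only the own-variance terms attenuate.
True-score variance = [3.9²·0.63 + 3²·0.89 + 6.3²·0.83] + 39.0798 = 50.535 + 39.0798 = 89.6148.
Reliability = 89.6148 / 102.98 = 0.8702.

0.8702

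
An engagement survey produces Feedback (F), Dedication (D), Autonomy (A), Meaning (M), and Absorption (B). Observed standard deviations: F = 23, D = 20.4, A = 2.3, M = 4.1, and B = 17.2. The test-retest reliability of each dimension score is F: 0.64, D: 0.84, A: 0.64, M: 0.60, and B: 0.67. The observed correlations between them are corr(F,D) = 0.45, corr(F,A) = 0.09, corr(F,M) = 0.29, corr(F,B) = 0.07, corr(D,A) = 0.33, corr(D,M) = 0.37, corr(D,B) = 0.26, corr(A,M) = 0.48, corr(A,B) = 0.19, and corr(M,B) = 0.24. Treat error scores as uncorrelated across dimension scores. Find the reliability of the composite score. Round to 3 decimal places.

Var(F+D+A+M+B) = 23² + 20.4² + 2.3² + 4.1² + 17.2² + 2·[23·20.4·0.45 + 23·2.3·0.09 + 23·4.1·0.29 + 23·17.2·0.07 + 20.4·2.3·0.33 + 20.4·4.1·0.37 + 20.4·17.2·0.26 + 2.3·4.1·0.48 + 2.3·17.2·0.19 + 4.1·17.2·0.24] = 1263.1 + 875.134 = 2138.23.
Because errors are independent across components, Cov(Tᵢ,Tⱼ) = Cov(Xᵢ,Xⱼ); the off-diagonal part of the true-score variance is the same as above.
True-score variance = [23²·0.64 + 20.4²·0.84 + 2.3²·0.64 + 4.1²·0.60 + 17.2²·0.67] + 875.134 = 899.819 + 875.134 = 1774.95.
Reliability = 1774.95 / 2138.23 = 0.830.

0.830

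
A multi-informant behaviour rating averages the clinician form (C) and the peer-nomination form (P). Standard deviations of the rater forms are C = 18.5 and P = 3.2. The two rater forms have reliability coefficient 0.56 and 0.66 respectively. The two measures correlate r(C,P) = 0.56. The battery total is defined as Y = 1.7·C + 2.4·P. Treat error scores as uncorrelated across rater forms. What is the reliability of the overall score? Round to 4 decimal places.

0.6547

Var(Y) = 1.7²·18.5² + 2.4²·3.2² + 2·[4.08·18.5·3.2·0.56] = 1048.08 + 270.52 = 1318.61.
Because errors are independent across components, Cov(Tᵢ,Tⱼ) = Cov(Xᵢ,Xⱼ); the off-diagonal part of the true-score variance is the same as above.
True-score variance = [1.7²·18.5²·0.56 + 2.4²·3.2²·0.66] + 270.52 = 592.826 + 270.52 = 863.346.
Reliability = 863.346 / 1318.61 = 0.6547.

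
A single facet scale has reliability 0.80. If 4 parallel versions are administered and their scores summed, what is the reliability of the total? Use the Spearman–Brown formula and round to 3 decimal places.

ρ_k = kρ / (1 + (k−1)ρ) = 4·0.80 / (1 + 3·0.80) = 3.200 / 3.400 = 0.941.

0.941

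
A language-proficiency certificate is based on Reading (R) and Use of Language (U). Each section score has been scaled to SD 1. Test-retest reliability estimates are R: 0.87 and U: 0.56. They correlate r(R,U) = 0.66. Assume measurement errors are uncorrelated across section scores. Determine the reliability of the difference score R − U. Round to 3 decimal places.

0.162

Var(R−U) = 1 + 1 − 2·0.66 = 2 − 1.32 = 0.68.
Because errors are independent across components, Cov(Tᵢ,Tⱼ) = Cov(Xᵢ,Xⱼ); the off-diagonal part of the true-score variance is the same as above.
True-score variance = [0.87 + 0.56] − 1.32 = 1.43 − 1.32 = 0.11.
Reliability = 0.11 / 0.68 = 0.162.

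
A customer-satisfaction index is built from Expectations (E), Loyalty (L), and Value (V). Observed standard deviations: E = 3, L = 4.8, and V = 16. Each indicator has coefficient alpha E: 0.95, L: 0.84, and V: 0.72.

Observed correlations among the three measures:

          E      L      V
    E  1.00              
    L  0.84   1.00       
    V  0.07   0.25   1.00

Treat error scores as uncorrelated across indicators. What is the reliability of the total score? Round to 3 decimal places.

0.788

Var(E+L+V) = 3² + 4.8² + 16² + 2·[3·4.8·0.84 + 3·16·0.07 + 4.8·16·0.25] = 288.04 + 69.312 = 357.352.
Because errors are independent across components, Cov(Tᵢ,Tⱼ) = Cov(Xᵢ,Xⱼ); the off-diagonal part of the true-score variance is the same as above.
True-score variance = [3²·0.95 + 4.8²·0.84 + 16²·0.72] + 69.312 = 212.224 + 69.312 = 281.536.
Reliability = 281.536 / 357.352 = 0.788.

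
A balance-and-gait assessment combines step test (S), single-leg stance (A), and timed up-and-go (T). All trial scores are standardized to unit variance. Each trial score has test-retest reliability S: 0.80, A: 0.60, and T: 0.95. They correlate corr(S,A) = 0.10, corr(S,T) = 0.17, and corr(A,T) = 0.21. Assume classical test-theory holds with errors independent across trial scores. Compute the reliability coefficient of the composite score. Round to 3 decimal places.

Var(S+A+T) = 3 + 2·[0.10 + 0.17 + 0.21] = 3 + 0.96 = 3.96.
Under uncorrelated errors the observed covariances equal the true-score covariances, so only the own-variance terms attenuate.
True-score variance = [0.80 + 0.60 + 0.95] + 0.96 = 2.35 + 0.96 = 3.31.
Reliability = 3.31 / 3.96 = 0.836.

0.836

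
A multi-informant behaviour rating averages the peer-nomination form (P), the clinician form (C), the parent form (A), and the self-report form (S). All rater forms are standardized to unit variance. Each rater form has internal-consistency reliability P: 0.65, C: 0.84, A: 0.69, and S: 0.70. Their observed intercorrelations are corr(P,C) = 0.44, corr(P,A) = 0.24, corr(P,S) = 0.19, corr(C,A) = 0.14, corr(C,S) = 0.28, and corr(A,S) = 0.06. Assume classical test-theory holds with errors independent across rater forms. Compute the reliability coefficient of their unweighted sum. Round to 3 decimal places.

Var(P+C+A+S) = 4 + 2·[0.44 + 0.24 + 0.19 + 0.14 + 0.28 + 0.06] = 4 + 2.7 = 6.7.
Because errors are independent across components, Cov(Tᵢ,Tⱼ) = Cov(Xᵢ,Xⱼ); the off-diagonal part of the true-score variance is the same as above.
True-score variance = [0.65 + 0.84 + 0.69 + 0.70] + 2.7 = 2.88 + 2.7 = 5.58.
Reliability = 5.58 / 6.7 = 0.833.

0.833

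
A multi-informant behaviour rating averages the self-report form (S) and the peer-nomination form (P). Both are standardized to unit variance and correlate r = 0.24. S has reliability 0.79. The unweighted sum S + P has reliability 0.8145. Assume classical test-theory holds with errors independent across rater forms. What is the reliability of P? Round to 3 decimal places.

Var(S+P) = 2 + 2·0.24 = 2.480.
True-score variance = ρ_S + ρ_P + 2·0.24, so 0.8145 = (0.79 + ρ_P + 0.48) / 2.480.
ρ_P = 0.8145·2.480 − 0.79 − 0.48 = 0.750.

0.750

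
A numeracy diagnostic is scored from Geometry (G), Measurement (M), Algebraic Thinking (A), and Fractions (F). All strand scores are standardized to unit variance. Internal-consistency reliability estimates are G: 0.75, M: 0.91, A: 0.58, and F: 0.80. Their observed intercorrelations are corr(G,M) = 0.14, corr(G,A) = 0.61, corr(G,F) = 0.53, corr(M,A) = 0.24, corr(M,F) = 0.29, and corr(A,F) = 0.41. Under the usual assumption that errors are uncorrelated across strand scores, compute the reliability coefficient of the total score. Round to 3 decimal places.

0.886

Var(G+M+A+F) = 4 + 2·[0.14 + 0.61 + 0.53 + 0.24 + 0.29 + 0.41] = 4 + 4.44 = 8.44.
Because errors are independent across components, Cov(Tᵢ,Tⱼ) = Cov(Xᵢ,Xⱼ); the off-diagonal part of the true-score variance is the same as above.
True-score variance = [0.75 + 0.91 + 0.58 + 0.80] + 4.44 = 3.04 + 4.44 = 7.48.
Reliability = 7.48 / 8.44 = 0.886.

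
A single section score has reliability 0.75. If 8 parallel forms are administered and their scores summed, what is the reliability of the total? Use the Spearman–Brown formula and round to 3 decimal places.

0.960

ρ_k = kρ / (1 + (k−1)ρ) = 8·0.75 / (1 + 7·0.75) = 6.000 / 6.250 = 0.960.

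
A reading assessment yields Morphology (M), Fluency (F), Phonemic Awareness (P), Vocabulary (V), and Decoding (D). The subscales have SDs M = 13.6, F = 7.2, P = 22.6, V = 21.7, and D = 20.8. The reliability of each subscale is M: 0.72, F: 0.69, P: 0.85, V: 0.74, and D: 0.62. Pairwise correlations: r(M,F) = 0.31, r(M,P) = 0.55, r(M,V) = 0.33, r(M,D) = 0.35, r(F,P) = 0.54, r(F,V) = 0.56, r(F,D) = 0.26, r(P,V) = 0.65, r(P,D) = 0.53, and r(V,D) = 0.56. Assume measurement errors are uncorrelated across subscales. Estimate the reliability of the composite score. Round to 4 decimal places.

0.9044

Var(M+F+P+V+D) = 13.6² + 7.2² + 22.6² + 21.7² + 20.8² + 2·[13.6·7.2·0.31 + 13.6·22.6·0.55 + 13.6·21.7·0.33 + 13.6·20.8·0.35 + 7.2·22.6·0.54 + 7.2·21.7·0.56 + 7.2·20.8·0.26 + 22.6·21.7·0.65 + 22.6·20.8·0.53 + 21.7·20.8·0.56] = 1651.09 + 2861.56 = 4512.65.
With uncorrelated errors the cross-covariances are all true-score covariance, so they carry over unchanged; only the diagonal terms shrink to ρᵢσᵢ².
True-score variance = [13.6²·0.72 + 7.2²·0.69 + 22.6²·0.85 + 21.7²·0.74 + 20.8²·0.62] + 2861.56 = 1219.78 + 2861.56 = 4081.34.
Reliability = 4081.34 / 4512.65 = 0.9044.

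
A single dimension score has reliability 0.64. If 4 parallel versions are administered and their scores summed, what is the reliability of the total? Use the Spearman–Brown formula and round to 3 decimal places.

ρ_k = kρ / (1 + (k−1)ρ) = 4·0.64 / (1 + 3·0.64) = 2.560 / 2.920 = 0.877.

0.877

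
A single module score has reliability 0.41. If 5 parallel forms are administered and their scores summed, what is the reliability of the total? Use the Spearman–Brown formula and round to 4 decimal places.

0.7765

ρ_k = kρ / (1 + (k−1)ρ) = 5·0.41 / (1 + 4·0.41) = 2.050 / 2.640 = 0.7765.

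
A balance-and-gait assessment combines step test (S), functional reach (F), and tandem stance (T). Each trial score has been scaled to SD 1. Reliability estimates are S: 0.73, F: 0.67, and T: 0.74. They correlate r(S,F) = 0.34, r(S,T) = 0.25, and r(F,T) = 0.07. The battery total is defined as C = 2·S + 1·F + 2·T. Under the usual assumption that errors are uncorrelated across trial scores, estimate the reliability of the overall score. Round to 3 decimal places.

0.806

Var(C) = 2² + 1 + 2² + 2·[2·0.34 + 4·0.25 + 2·0.07] = 9 + 3.64 = 12.64.
Because errors are independent across components, Cov(Tᵢ,Tⱼ) = Cov(Xᵢ,Xⱼ); the off-diagonal part of the true-score variance is the same as above.
True-score variance = [2²·0.73 + 0.67 + 2²·0.74] + 3.64 = 6.55 + 3.64 = 10.19.
Reliability = 10.19 / 12.64 = 0.806.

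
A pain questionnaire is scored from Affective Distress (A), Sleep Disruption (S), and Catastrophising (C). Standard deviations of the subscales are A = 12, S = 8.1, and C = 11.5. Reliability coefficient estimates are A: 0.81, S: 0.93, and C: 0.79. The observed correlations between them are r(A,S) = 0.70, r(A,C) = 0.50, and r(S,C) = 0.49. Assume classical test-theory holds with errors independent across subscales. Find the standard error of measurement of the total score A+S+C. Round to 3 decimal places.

Var(total) = 341.86 + 365.367 = 707.227.
True-score variance = 282.135 + 365.367 = 647.502, so reliability = 0.9156.
Error variance = 707.227 − 647.502 = 59.7252; SEM = √59.7252 = 7.728.

7.728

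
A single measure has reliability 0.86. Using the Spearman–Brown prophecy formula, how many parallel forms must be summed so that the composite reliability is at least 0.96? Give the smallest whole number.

k ≥ ρ*(1−ρ₁)/(ρ₁(1−ρ*)) = 0.96·0.14 / (0.86·0.04) = 3.907.
Smallest integer k = 4.

4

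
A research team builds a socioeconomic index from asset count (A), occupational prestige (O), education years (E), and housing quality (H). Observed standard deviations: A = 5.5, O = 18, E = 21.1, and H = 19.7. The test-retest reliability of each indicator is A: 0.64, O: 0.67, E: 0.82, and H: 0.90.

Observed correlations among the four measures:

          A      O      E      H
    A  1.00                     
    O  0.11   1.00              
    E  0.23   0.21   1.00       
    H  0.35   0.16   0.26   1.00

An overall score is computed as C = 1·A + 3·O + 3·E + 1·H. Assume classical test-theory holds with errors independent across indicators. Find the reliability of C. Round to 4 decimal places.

Var(C) = 5.5² + 3²·18² + 3²·21.1² + 19.7² + 2·[3·5.5·18·0.11 + 3·5.5·21.1·0.23 + 5.5·19.7·0.35 + 9·18·21.1·0.21 + 3·18·19.7·0.16 + 3·21.1·19.7·0.26] = 7341.23 + 2725.84 = 10067.1.
Under uncorrelated errors the observed covariances equal the true-score covariances, so only the own-variance terms attenuate.
True-score variance = [5.5²·0.64 + 3²·18²·0.67 + 3²·21.1²·0.82 + 19.7²·0.90] + 2725.84 = 5608.01 + 2725.84 = 8333.85.
Reliability = 8333.85 / 10067.1 = 0.8278.

0.8278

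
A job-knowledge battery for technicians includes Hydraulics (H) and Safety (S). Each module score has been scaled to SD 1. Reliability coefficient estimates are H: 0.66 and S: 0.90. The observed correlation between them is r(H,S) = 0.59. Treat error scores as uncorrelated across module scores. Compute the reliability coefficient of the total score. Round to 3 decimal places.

Var(H+S) = 2 + 2·[0.59] = 2 + 1.18 = 3.18.
Under uncorrelated errors the observed covariances equal the true-score covariances, so only the own-variance terms attenuate.
True-score variance = [0.66 + 0.90] + 1.18 = 1.56 + 1.18 = 2.74.
Reliability = 2.74 / 3.18 = 0.862.

0.862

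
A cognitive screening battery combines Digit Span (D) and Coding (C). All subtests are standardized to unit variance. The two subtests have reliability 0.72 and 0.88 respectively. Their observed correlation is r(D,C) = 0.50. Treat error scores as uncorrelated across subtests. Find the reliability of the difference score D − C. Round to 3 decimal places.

0.600

Var(D−C) = 1 + 1 − 2·0.50 = 2 − 1 = 1.
Under uncorrelated errors the observed covariances equal the true-score covariances, so only the own-variance terms attenuate.
True-score variance = [0.72 + 0.88] − 1 = 1.6 − 1 = 0.6.
Reliability = 0.6 / 1 = 0.600.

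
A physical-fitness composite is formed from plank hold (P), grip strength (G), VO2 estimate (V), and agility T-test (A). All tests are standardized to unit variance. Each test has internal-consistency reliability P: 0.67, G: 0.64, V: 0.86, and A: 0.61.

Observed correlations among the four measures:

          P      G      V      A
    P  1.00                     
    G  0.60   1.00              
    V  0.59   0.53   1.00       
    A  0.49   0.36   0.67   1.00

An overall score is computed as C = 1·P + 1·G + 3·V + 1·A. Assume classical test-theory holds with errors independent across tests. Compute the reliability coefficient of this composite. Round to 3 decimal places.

0.909

Var(C) = 1 + 1 + 3² + 1 + 2·[0.60 + 3·0.59 + 0.49 + 3·0.53 + 0.36 + 3·0.67] = 12 + 13.64 = 25.64.
Under uncorrelated errors the observed covariances equal the true-score covariances, so only the own-variance terms attenuate.
True-score variance = [0.67 + 0.64 + 3²·0.86 + 0.61] + 13.64 = 9.66 + 13.64 = 23.3.
Reliability = 23.3 / 25.64 = 0.909.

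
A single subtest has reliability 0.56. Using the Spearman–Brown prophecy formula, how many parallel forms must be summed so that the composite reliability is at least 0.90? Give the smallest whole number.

8

k ≥ ρ*(1−ρ₁)/(ρ₁(1−ρ*)) = 0.90·0.44 / (0.56·0.10) = 7.071.
Smallest integer k = 8.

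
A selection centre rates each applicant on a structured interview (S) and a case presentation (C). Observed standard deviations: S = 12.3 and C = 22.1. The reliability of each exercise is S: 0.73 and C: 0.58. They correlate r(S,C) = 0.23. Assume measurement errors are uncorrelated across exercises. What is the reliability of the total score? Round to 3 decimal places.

Var(S+C) = 12.3² + 22.1² + 2·[12.3·22.1·0.23] = 639.7 + 125.042 = 764.742.
With uncorrelated errors the cross-covariances are all true-score covariance, so they carry over unchanged; only the diagonal terms shrink to ρᵢσᵢ².
True-score variance = [12.3²·0.73 + 22.1²·0.58] + 125.042 = 393.72 + 125.042 = 518.761.
Reliability = 518.761 / 764.742 = 0.678.

0.678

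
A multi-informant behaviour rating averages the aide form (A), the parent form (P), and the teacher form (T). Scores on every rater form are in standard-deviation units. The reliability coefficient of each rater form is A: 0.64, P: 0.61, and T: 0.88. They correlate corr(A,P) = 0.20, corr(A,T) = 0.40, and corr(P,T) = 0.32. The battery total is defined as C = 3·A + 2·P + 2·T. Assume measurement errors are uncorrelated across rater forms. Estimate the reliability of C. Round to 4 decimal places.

Var(C) = 3² + 2² + 2² + 2·[6·0.20 + 6·0.40 + 4·0.32] = 17 + 9.76 = 26.76.
Because errors are independent across components, Cov(Tᵢ,Tⱼ) = Cov(Xᵢ,Xⱼ); the off-diagonal part of the true-score variance is the same as above.
True-score variance = [3²·0.64 + 2²·0.61 + 2²·0.88] + 9.76 = 11.72 + 9.76 = 21.48.
Reliability = 21.48 / 26.76 = 0.8027.

0.8027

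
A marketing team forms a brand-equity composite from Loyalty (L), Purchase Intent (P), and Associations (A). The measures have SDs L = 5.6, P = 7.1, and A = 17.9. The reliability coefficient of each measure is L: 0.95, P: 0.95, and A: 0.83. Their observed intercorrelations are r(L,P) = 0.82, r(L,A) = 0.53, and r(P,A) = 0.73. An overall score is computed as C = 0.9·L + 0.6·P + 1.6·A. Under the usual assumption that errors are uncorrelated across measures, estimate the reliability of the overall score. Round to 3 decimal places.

0.885

Var(C) = 0.9²·5.6² + 0.6²·7.1² + 1.6²·17.9² + 2·[0.54·5.6·7.1·0.82 + 1.44·5.6·17.9·0.53 + 0.96·7.1·17.9·0.73] = 863.799 + 366.347 = 1230.15.
With uncorrelated errors the cross-covariances are all true-score covariance, so they carry over unchanged; only the diagonal terms shrink to ρᵢσᵢ².
True-score variance = [0.9²·5.6²·0.95 + 0.6²·7.1²·0.95 + 1.6²·17.9²·0.83] + 366.347 = 722.179 + 366.347 = 1088.53.
Reliability = 1088.53 / 1230.15 = 0.885.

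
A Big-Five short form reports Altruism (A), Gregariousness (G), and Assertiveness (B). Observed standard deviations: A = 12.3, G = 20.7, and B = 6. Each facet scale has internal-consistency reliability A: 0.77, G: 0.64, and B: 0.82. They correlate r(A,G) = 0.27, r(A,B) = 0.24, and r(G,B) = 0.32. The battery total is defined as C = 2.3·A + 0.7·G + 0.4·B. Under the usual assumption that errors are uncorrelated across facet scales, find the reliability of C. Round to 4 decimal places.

Var(C) = 2.3²·12.3² + 0.7²·20.7² + 0.4²·6² + 2·[1.61·12.3·20.7·0.27 + 0.92·12.3·6·0.24 + 0.28·20.7·6·0.32] = 1016.04 + 276.205 = 1292.25.
Because errors are independent across components, Cov(Tᵢ,Tⱼ) = Cov(Xᵢ,Xⱼ); the off-diagonal part of the true-score variance is the same as above.
True-score variance = [2.3²·12.3²·0.77 + 0.7²·20.7²·0.64 + 0.4²·6²·0.82] + 276.205 = 755.347 + 276.205 = 1031.55.
Reliability = 1031.55 / 1292.25 = 0.7983.

0.7983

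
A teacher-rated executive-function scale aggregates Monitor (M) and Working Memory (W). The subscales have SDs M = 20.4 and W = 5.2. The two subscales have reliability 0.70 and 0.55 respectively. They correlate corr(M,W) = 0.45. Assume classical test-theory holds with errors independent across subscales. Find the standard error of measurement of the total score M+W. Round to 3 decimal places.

Var(total) = 443.2 + 95.472 = 538.672.
True-score variance = 306.184 + 95.472 = 401.656, so reliability = 0.7456.
Error variance = 538.672 − 401.656 = 137.016; SEM = √137.016 = 11.705.

11.705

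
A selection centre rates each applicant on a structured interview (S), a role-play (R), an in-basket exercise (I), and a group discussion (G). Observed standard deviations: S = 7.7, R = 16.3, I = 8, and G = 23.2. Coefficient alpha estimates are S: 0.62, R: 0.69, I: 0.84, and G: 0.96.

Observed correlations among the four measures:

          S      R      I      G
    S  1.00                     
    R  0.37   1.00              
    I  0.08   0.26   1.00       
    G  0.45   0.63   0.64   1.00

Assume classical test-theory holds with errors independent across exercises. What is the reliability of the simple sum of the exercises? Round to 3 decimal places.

0.931

Var(S+R+I+G) = 7.7² + 16.3² + 8² + 23.2² + 2·[7.7·16.3·0.37 + 7.7·8·0.08 + 7.7·23.2·0.45 + 16.3·8·0.26 + 16.3·23.2·0.63 + 8·23.2·0.64] = 927.22 + 1045.37 = 1972.59.
With uncorrelated errors the cross-covariances are all true-score covariance, so they carry over unchanged; only the diagonal terms shrink to ρᵢσᵢ².
True-score variance = [7.7²·0.62 + 16.3²·0.69 + 8²·0.84 + 23.2²·0.96] + 1045.37 = 790.556 + 1045.37 = 1835.92.
Reliability = 1835.92 / 1972.59 = 0.931.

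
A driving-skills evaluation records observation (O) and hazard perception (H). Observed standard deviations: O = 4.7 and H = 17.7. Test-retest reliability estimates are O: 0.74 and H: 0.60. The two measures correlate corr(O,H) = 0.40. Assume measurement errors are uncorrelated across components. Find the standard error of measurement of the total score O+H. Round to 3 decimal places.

Var(total) = 335.38 + 66.552 = 401.932.
True-score variance = 204.321 + 66.552 = 270.873, so reliability = 0.6739.
Error variance = 401.932 − 270.873 = 131.059; SEM = √131.059 = 11.448.

11.448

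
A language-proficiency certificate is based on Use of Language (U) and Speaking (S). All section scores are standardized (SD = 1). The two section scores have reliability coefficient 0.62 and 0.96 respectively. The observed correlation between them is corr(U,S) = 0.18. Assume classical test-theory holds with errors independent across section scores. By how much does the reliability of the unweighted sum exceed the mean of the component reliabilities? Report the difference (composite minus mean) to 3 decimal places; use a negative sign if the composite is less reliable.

Var(sum) = 2 + 0.36 = 2.36; true-score variance = 1.58 + 0.36 = 1.94; composite reliability = 0.8220.
Mean component reliability = 0.7900.
Difference = 0.8220 − 0.7900 = 0.032.

0.032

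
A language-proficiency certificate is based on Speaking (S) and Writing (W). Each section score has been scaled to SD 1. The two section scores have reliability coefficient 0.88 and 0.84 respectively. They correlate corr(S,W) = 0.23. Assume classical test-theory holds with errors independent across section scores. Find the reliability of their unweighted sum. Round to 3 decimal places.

0.886

Var(S+W) = 2 + 2·[0.23] = 2 + 0.46 = 2.46.
With uncorrelated errors the cross-covariances are all true-score covariance, so they carry over unchanged; only the diagonal terms shrink to ρᵢσᵢ².
True-score variance = [0.88 + 0.84] + 0.46 = 1.72 + 0.46 = 2.18.
Reliability = 2.18 / 2.46 = 0.886.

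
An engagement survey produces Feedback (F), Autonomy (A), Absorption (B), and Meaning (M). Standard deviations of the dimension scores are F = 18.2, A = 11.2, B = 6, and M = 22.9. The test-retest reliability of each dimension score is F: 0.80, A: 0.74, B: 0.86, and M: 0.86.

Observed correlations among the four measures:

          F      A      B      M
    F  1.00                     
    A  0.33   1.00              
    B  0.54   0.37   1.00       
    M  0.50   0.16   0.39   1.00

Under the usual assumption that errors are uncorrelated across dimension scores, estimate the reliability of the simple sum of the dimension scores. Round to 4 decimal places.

Var(F+A+B+M) = 18.2² + 11.2² + 6² + 22.9² + 2·[18.2·11.2·0.33 + 18.2·6·0.54 + 18.2·22.9·0.50 + 11.2·6·0.37 + 11.2·22.9·0.16 + 6·22.9·0.39] = 1017.09 + 908.224 = 1925.31.
Under uncorrelated errors the observed covariances equal the true-score covariances, so only the own-variance terms attenuate.
True-score variance = [18.2²·0.80 + 11.2²·0.74 + 6²·0.86 + 22.9²·0.86] + 908.224 = 839.77 + 908.224 = 1747.99.
Reliability = 1747.99 / 1925.31 = 0.9079.

0.9079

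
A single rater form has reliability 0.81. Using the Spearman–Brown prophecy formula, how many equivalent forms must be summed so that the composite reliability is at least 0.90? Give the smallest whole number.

k ≥ ρ*(1−ρ₁)/(ρ₁(1−ρ*)) = 0.90·0.19 / (0.81·0.10) = 2.111.
Smallest integer k = 3.

3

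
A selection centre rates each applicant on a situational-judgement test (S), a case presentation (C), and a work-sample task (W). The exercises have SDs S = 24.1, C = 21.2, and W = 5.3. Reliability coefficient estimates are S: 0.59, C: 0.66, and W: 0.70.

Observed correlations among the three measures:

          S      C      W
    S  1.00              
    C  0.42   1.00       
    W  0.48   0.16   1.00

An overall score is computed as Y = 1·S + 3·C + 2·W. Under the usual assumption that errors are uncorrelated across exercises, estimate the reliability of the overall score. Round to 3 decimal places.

Var(Y) = 24.1² + 3²·21.2² + 2²·5.3² + 2·[3·24.1·21.2·0.42 + 2·24.1·5.3·0.48 + 6·21.2·5.3·0.16] = 4738.13 + 1748.49 = 6486.62.
Because errors are independent across components, Cov(Tᵢ,Tⱼ) = Cov(Xᵢ,Xⱼ); the off-diagonal part of the true-score variance is the same as above.
True-score variance = [24.1²·0.59 + 3²·21.2²·0.66 + 2²·5.3²·0.70] + 1748.49 = 3091 + 1748.49 = 4839.49.
Reliability = 4839.49 / 6486.62 = 0.746.

0.746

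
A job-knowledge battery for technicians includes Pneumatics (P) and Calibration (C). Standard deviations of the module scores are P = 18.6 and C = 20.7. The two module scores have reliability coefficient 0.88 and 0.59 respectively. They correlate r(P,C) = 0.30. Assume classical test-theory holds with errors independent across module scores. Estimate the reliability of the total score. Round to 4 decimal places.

Var(P+C) = 18.6² + 20.7² + 2·[18.6·20.7·0.30] = 774.45 + 231.012 = 1005.46.
Because errors are independent across components, Cov(Tᵢ,Tⱼ) = Cov(Xᵢ,Xⱼ); the off-diagonal part of the true-score variance is the same as above.
True-score variance = [18.6²·0.88 + 20.7²·0.59] + 231.012 = 557.254 + 231.012 = 788.266.
Reliability = 788.266 / 1005.46 = 0.7840.

0.7840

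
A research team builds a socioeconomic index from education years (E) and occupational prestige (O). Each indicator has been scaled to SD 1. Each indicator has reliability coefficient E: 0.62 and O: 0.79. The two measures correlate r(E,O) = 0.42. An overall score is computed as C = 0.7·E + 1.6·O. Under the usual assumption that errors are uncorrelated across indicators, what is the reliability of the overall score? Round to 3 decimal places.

0.819

Var(C) = 0.7² + 1.6² + 2·[1.12·0.42] = 3.05 + 0.9408 = 3.9908.
Because errors are independent across components, Cov(Tᵢ,Tⱼ) = Cov(Xᵢ,Xⱼ); the off-diagonal part of the true-score variance is the same as above.
True-score variance = [0.7²·0.62 + 1.6²·0.79] + 0.9408 = 2.3262 + 0.9408 = 3.267.
Reliability = 3.267 / 3.9908 = 0.819.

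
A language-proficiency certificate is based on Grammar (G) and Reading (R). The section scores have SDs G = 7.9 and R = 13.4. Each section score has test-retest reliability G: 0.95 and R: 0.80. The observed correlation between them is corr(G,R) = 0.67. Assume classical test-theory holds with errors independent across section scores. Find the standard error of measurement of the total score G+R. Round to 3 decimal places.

6.248

Var(total) = 241.97 + 141.852 = 383.822.
True-score variance = 202.938 + 141.852 = 344.79, so reliability = 0.8983.
Error variance = 383.822 − 344.79 = 39.0325; SEM = √39.0325 = 6.248.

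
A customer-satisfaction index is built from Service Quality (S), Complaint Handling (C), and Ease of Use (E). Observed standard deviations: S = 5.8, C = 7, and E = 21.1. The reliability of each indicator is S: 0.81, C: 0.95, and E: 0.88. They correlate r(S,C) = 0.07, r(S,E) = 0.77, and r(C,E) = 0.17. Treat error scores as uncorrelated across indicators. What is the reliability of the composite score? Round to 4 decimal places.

Var(S+C+E) = 5.8² + 7² + 21.1² + 2·[5.8·7·0.07 + 5.8·21.1·0.77 + 7·21.1·0.17] = 527.85 + 244.367 = 772.217.
Under uncorrelated errors the observed covariances equal the true-score covariances, so only the own-variance terms attenuate.
True-score variance = [5.8²·0.81 + 7²·0.95 + 21.1²·0.88] + 244.367 = 465.583 + 244.367 = 709.95.
Reliability = 709.95 / 772.217 = 0.9194.

0.9194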